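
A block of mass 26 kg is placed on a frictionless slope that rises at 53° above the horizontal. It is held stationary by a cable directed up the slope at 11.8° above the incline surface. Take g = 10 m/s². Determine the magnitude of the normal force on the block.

Take axes along and perpendicular to the incline. Weight components: W sin 53° = 207.6 N down-slope, W cos 53° = 156.5 N into the surface.
Along incline: T cos 11.8° = W sin 53° → T = 212.1 N.
Perpendicular: N = W cos 53° − T sin 11.8° = 113.1 N.

N ≈ 113 N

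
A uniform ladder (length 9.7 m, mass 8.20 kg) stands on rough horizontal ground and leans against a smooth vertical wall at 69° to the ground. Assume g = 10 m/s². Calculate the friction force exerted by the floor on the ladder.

Torques about the foot: N_wall · 9.7 sin 69° = 8.20×10×4.85 cos 69° → N_wall = 15.738 N.
ΣF_x = 0: f_floor = N_wall = 15.738 N.

f ≈ 15.7 N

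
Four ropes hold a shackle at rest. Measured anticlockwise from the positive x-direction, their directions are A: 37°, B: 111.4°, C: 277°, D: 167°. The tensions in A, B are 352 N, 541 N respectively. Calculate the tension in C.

Resolve: ΣF_x = 352 cos 37° + 541 cos 111.4° + T_C cos 277° + T_D cos 167° = 0.
        ΣF_y = 352 sin 37° + 541 sin 111.4° + T_C sin 277° + T_D sin 167° = 0.
The known terms sum to (83.72, 715.5) N, so 0.1219 T_C − 0.9744 T_D = -83.72 and -0.9925 T_C + 0.2250 T_D = -715.5.
Solving simultaneously: T_C = 762 N, T_D = 181.2 N.

T_C ≈ 762 N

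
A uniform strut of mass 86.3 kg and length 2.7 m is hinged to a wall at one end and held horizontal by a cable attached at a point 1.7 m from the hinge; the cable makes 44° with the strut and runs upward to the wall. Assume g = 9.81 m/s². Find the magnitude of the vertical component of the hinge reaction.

|H_y| ≈ 174 N

Take torques about the hinge: T sin 44° · 1.7 = 86.3×9.81×1.35 = 1142.9 N·m.
So T = 1142.9 / (0.6947 × 1.7) = 967.82 N.
ΣF_y = 0: H_y = (86.3×9.81) − T sin 44° = 846.6 − 672.3 = 174.3 N.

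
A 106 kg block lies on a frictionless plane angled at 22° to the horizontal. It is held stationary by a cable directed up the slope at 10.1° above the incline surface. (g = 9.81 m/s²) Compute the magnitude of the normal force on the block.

Take axes along and perpendicular to the incline. Weight components: W sin 22° = 389.5 N down-slope, W cos 22° = 964.1 N into the surface.
Along incline: T cos 10.1° = W sin 22° → T = 395.7 N.
Perpendicular: N = W cos 22° − T sin 10.1° = 894.8 N.

N ≈ 895 N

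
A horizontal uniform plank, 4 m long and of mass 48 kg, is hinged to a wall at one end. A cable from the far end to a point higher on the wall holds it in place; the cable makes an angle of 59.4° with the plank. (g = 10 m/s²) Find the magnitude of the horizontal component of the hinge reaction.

Take torques about the hinge: T sin 59.4° · 4 = 48×10×2 = 960 N·m.
So T = 960 / (0.8607 × 4) = 278.83 N.
ΣF_x = 0: H_x = T cos 59.4° = 141.94 N.

H_x ≈ 142 N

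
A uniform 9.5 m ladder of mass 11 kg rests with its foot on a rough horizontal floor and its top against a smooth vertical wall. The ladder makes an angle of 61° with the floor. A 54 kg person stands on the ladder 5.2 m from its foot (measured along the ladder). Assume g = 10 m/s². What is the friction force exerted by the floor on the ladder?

Torques about the foot: N_wall · 9.5 sin 61° = 11×10×4.75 cos 61° + 54×10×5.2 cos 61° → N_wall = 194.33 N.
ΣF_x = 0: f_floor = N_wall = 194.33 N.

f ≈ 194 N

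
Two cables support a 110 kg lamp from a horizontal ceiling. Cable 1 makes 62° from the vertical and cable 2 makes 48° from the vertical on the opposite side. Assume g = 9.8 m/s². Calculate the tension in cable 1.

Angles from the horizontal: cable 1 is 90° − 62° = 28°, cable 2 is 90° − 48° = 42°.
Weight W = 110 × 9.8 = 1078 N acts straight down.
Horizontal: T_1 cos 28° = T_2 cos 42°  →  T_2 = 1.188 T_1.
Vertical: T_1 sin 28° + T_2 sin 42° = 1078.
Substituting the horizontal relation into the vertical equation gives 1.264 T_1 = 1078, so T_1 = 852.5 N.

T_1 ≈ 853 N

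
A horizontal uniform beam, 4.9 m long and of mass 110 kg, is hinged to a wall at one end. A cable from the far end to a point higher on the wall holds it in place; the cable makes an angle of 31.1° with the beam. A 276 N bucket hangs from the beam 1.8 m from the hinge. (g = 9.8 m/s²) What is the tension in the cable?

Take torques about the hinge: T sin 31.1° · 4.9 = 110×9.8×2.45 + 276×1.8 = 3137.9 N·m.
So T = 3137.9 / (0.5165 × 4.9) = 1239.8 N.

T ≈ 1240 N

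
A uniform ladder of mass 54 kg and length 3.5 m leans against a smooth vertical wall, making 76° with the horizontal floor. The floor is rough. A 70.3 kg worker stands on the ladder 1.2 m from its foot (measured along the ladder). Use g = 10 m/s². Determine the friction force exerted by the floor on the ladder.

Torques about the foot: N_wall · 3.5 sin 76° = 54×10×1.75 cos 76° + 70.3×10×1.2 cos 76° → N_wall = 127.41 N.
ΣF_x = 0: f_floor = N_wall = 127.41 N.

f ≈ 127 N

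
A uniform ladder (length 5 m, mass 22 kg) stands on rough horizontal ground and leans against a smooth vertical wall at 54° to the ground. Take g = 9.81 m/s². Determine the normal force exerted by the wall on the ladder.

N_wall ≈ 78.4 N

Torques about the foot: N_wall · 5 sin 54° = 22×9.81×2.5 cos 54° → N_wall = 78.401 N.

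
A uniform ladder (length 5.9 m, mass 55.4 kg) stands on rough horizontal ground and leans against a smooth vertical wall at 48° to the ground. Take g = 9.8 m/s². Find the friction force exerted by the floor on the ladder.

f ≈ 244 N

Torques about the foot: N_wall · 5.9 sin 48° = 55.4×9.8×2.95 cos 48° → N_wall = 244.42 N.
ΣF_x = 0: f_floor = N_wall = 244.42 N.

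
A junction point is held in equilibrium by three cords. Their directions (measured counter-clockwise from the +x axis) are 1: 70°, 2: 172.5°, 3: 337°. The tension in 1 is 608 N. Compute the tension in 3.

T_3 ≈ 2220 N

Resolve: ΣF_x = 608 cos 70° + T_2 cos 172.5° + T_3 cos 337° = 0.
        ΣF_y = 608 sin 70° + T_2 sin 172.5° + T_3 sin 337° = 0.
The known terms sum to (207.9, 571.3) N, so -0.9914 T_2 + 0.9205 T_3 = -207.9 and 0.1305 T_2 − 0.3907 T_3 = -571.3.
Solving simultaneously: T_2 = 2272 N, T_3 = 2221 N.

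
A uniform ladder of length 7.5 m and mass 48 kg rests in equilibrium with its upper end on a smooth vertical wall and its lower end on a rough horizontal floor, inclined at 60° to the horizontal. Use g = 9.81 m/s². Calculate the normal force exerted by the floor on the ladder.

ΣF_y = 0: N_floor = 48×9.81 = 470.88 N.

N_floor ≈ 471 N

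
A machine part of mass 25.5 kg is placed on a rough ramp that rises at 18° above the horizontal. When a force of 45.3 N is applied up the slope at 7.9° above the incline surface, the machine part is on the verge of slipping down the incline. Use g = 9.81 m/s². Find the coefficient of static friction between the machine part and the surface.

μ ≈ 0.140

On the verge of sliding down the incline, friction is at its maximum μN and acts up the slope.
Perpendicular to incline: N = W cos 18° − P sin 7.9° = 237.9 − 6.226 = 231.7 N.
Along incline: P cos 7.9° + μN = W sin 18° → μ = (W sin 18° − P cos 7.9°) / N = 0.14.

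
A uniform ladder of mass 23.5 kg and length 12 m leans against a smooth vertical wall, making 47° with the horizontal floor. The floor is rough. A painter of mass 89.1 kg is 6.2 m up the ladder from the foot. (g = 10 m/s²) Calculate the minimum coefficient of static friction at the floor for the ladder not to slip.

μ_min ≈ 0.479

ΣF_y = 0: N_floor = 23.5×10 + 89.1×10 = 1126 N.
Torques about the foot: N_wall · 12 sin 47° = 23.5×10×6 cos 47° + 89.1×10×6.2 cos 47° → N_wall = 538.85 N.
ΣF_x = 0: f_floor = N_wall = 538.85 N.
μ_min = f_floor / N_floor = 538.85 / 1126 = 0.4786.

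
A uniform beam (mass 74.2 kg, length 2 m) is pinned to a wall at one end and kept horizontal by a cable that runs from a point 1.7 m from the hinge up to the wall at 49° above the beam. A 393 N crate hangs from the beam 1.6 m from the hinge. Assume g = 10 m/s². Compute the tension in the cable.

T ≈ 1070 N

Take torques about the hinge: T sin 49° · 1.7 = 74.2×10×1 + 393×1.6 = 1370.8 N·m.
So T = 1370.8 / (0.7547 × 1.7) = 1068.4 N.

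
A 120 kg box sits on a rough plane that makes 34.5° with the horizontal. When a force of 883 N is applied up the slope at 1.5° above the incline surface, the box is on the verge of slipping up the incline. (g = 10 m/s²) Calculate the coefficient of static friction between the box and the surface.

On the verge of sliding up the incline, friction is at its maximum μN and acts down the slope.
Perpendicular to incline: N = W cos 34.5° − P sin 1.5° = 989 − 23.11 = 965.8 N.
Along incline: P cos 1.5° − μN = W sin 34.5° → μ = −(W sin 34.5° − P cos 1.5°) / N = 0.2102.

μ ≈ 0.210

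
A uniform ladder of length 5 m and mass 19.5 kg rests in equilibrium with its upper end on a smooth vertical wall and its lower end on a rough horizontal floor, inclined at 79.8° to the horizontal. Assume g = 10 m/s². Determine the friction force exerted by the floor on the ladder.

Torques about the foot: N_wall · 5 sin 79.8° = 19.5×10×2.5 cos 79.8° → N_wall = 17.543 N.
ΣF_x = 0: f_floor = N_wall = 17.543 N.

f ≈ 17.5 N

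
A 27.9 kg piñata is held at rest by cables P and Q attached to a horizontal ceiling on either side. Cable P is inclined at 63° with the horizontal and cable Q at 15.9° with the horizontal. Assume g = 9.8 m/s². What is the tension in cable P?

Weight W = 27.9 × 9.8 = 273.4 N acts straight down.
Horizontal: T_P cos 63° = T_Q cos 15.9°  →  T_Q = 0.4721 T_P.
Vertical: T_P sin 63° + T_Q sin 15.9° = 273.4.
Substituting the horizontal relation into the vertical equation gives 1.02 T_P = 273.4, so T_P = 268 N.

T_P ≈ 268 N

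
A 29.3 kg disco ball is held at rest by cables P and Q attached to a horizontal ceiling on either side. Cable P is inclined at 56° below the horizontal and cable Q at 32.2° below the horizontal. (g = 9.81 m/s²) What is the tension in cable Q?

T_Q ≈ 161 N

Weight W = 29.3 × 9.81 = 287.4 N acts straight down.
Horizontal: T_P cos 56° = T_Q cos 32.2°  →  T_P = 1.513 T_Q.
Vertical: T_P sin 56° + T_Q sin 32.2° = 287.4.
Substituting the horizontal relation into the vertical equation gives 1.787 T_Q = 287.4, so T_Q = 160.8 N.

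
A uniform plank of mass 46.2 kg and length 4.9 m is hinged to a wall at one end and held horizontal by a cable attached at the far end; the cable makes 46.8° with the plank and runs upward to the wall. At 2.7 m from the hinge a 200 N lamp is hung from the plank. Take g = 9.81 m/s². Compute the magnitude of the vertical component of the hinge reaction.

Take torques about the hinge: T sin 46.8° · 4.9 = 46.2×9.81×2.45 + 200×2.7 = 1650.4 N·m.
So T = 1650.4 / (0.7290 × 4.9) = 462.04 N.
ΣF_y = 0: H_y = (46.2×9.81 + 200) − T sin 46.8° = 653.22 − 336.82 = 316.41 N.

|H_y| ≈ 316 N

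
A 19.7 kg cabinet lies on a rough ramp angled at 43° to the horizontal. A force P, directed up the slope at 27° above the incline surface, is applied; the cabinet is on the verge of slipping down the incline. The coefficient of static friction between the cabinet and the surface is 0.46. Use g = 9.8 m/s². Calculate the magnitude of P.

P ≈ 97.8 N

On the verge of sliding down the incline, friction equals μN and acts up the slope.
Perpendicular: N + P sin 27° = W cos 43° = 141.2 N.
Along incline: P cos 27° + μN = W sin 43° with W sin 43° = 131.7 N.
Solving the pair for P and N: P = 97.8 N, N = 96.79 N (and f = μN = 44.53 N).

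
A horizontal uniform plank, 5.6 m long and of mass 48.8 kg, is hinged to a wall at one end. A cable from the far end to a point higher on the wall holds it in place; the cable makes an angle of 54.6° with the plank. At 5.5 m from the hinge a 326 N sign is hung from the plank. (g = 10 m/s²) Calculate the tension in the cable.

T ≈ 692 N

Take torques about the hinge: T sin 54.6° · 5.6 = 48.8×10×2.8 + 326×5.5 = 3159.4 N·m.
So T = 3159.4 / (0.8151 × 5.6) = 692.14 N.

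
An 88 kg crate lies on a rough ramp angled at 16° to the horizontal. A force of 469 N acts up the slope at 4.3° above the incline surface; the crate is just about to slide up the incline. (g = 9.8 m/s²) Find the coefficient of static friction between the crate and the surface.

On the verge of sliding up the incline, friction is at its maximum μN and acts down the slope.
Perpendicular to incline: N = W cos 16° − P sin 4.3° = 829 − 35.17 = 793.8 N.
Along incline: P cos 4.3° − μN = W sin 16° → μ = −(W sin 16° − P cos 4.3°) / N = 0.2897.

μ ≈ 0.290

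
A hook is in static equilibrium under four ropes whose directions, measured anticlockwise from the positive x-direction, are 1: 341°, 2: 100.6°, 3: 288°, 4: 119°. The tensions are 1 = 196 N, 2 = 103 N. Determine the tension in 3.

T_3 ≈ 858 N

Resolve: ΣF_x = 196 cos 341° + 103 cos 100.6° + T_3 cos 288° + T_4 cos 119° = 0.
        ΣF_y = 196 sin 341° + 103 sin 100.6° + T_3 sin 288° + T_4 sin 119° = 0.
The known terms sum to (166.4, 37.43) N, so 0.3090 T_3 − 0.4848 T_4 = -166.4 and -0.9511 T_3 + 0.8746 T_4 = -37.43.
Solving simultaneously: T_3 = 857.7 N, T_4 = 889.9 N.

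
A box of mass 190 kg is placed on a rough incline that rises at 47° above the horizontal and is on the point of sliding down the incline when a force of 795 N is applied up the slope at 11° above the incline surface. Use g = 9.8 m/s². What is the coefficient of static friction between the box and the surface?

μ ≈ 0.520

On the verge of sliding down the incline, friction is at its maximum μN and acts up the slope.
Perpendicular to incline: N = W cos 47° − P sin 11° = 1270 − 151.7 = 1118 N.
Along incline: P cos 11° + μN = W sin 47° → μ = (W sin 47° − P cos 11°) / N = 0.5199.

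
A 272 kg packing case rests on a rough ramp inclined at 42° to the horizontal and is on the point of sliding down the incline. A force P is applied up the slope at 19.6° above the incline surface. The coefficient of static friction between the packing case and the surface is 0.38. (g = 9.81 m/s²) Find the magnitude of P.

P ≈ 1270 N

On the verge of sliding down the incline, friction equals μN and acts up the slope.
Perpendicular: N + P sin 19.6° = W cos 42° = 1983 N.
Along incline: P cos 19.6° + μN = W sin 42° with W sin 42° = 1785 N.
Solving the pair for P and N: P = 1267 N, N = 1558 N (and f = μN = 592 N).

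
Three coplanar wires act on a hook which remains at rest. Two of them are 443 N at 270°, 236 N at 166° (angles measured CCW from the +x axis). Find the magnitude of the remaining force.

F ≈ 449 N

Sum the known components: ΣF_x = -229 N, ΣF_y = -385.9 N.
For equilibrium the remaining force must supply (−ΣF_x, −ΣF_y) = (229, 385.9) N.
Magnitude = √((229)² + (385.9)²) = 448.7 N; direction = atan2(385.9, 229) = 59.3°.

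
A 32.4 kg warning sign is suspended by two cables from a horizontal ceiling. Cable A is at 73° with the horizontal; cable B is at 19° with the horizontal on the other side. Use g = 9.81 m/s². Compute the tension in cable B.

T_B ≈ 93 N

Weight W = 32.4 × 9.81 = 317.8 N acts straight down.
Horizontal: T_A cos 73° = T_B cos 19°  →  T_A = 3.234 T_B.
Vertical: T_A sin 73° + T_B sin 19° = 317.8.
Substituting the horizontal relation into the vertical equation gives 3.418 T_B = 317.8, so T_B = 92.99 N.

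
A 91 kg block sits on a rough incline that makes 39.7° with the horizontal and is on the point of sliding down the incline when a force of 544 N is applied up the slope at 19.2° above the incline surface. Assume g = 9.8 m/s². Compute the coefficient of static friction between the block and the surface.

μ ≈ 0.110

On the verge of sliding down the incline, friction is at its maximum μN and acts up the slope.
Perpendicular to incline: N = W cos 39.7° − P sin 19.2° = 686.2 − 178.9 = 507.2 N.
Along incline: P cos 19.2° + μN = W sin 39.7° → μ = (W sin 39.7° − P cos 19.2°) / N = 0.1102.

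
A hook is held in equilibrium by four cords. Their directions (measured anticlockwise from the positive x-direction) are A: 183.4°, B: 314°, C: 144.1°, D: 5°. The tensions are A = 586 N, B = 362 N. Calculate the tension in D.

Resolve: ΣF_x = 586 cos 183.4° + 362 cos 314° + T_C cos 144.1° + T_D cos 5° = 0.
        ΣF_y = 586 sin 183.4° + 362 sin 314° + T_C sin 144.1° + T_D sin 5° = 0.
The known terms sum to (-333.5, -295.2) N, so -0.8100 T_C + 0.9962 T_D = 333.5 and 0.5864 T_C + 0.0872 T_D = 295.2.
Solving simultaneously: T_C = 404.7 N, T_D = 663.8 N.

T_D ≈ 664 N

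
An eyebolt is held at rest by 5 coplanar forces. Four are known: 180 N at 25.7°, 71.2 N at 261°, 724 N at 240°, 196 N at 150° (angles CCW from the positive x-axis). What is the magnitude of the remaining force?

Sum the known components: ΣF_x = -380.7 N, ΣF_y = -521.3 N.
For equilibrium the remaining force must supply (−ΣF_x, −ΣF_y) = (380.7, 521.3) N.
Magnitude = √((380.7)² + (521.3)²) = 645.5 N; direction = atan2(521.3, 380.7) = 53.9°.

F ≈ 645 N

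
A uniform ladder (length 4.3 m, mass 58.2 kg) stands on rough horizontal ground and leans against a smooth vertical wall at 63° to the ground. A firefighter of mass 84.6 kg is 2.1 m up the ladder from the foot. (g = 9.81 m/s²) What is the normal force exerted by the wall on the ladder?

N_wall ≈ 352 N

Torques about the foot: N_wall · 4.3 sin 63° = 58.2×9.81×2.15 cos 63° + 84.6×9.81×2.1 cos 63° → N_wall = 351.97 N.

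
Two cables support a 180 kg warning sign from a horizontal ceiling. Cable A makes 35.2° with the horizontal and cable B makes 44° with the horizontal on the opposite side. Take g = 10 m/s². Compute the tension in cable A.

Weight W = 180 × 10 = 1800 N acts straight down.
Horizontal: T_A cos 35.2° = T_B cos 44°  →  T_B = 1.136 T_A.
Vertical: T_A sin 35.2° + T_B sin 44° = 1800.
Substituting the horizontal relation into the vertical equation gives 1.366 T_A = 1800, so T_A = 1318 N.

T_A ≈ 1320 N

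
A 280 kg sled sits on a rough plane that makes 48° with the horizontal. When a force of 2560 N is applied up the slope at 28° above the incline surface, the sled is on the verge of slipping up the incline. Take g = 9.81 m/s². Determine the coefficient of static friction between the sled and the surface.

On the verge of sliding up the incline, friction is at its maximum μN and acts down the slope.
Perpendicular to incline: N = W cos 48° − P sin 28° = 1838 − 1202 = 636.1 N.
Along incline: P cos 28° − μN = W sin 48° → μ = −(W sin 48° − P cos 28°) / N = 0.3444.

μ ≈ 0.344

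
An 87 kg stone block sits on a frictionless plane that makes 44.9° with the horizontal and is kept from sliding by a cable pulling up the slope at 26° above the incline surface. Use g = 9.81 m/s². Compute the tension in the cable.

Take axes along and perpendicular to the incline. Weight components: W sin 44.9° = 602.4 N down-slope, W cos 44.9° = 604.5 N into the surface.
Along incline: T cos 26° = W sin 44.9° → T = 670.3 N.
Perpendicular: N = W cos 44.9° − T sin 26° = 310.7 N.

T ≈ 670 N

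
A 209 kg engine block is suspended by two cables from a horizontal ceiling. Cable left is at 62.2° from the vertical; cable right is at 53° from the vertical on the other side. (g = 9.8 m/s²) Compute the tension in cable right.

Angles from the horizontal: cable left is 90° − 62.2° = 27.8°, cable right is 90° − 53° = 37°.
Weight W = 209 × 9.8 = 2048 N acts straight down.
Horizontal: T_left cos 27.8° = T_right cos 37°  →  T_left = 0.9028 T_right.
Vertical: T_left sin 27.8° + T_right sin 37° = 2048.
Substituting the horizontal relation into the vertical equation gives 1.023 T_right = 2048, so T_right = 2002 N.

T_right ≈ 2000 N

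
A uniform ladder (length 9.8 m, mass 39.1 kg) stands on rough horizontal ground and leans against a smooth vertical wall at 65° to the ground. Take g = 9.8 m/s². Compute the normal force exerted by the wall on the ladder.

N_wall ≈ 89.3 N

Torques about the foot: N_wall · 9.8 sin 65° = 39.1×9.8×4.9 cos 65° → N_wall = 89.34 N.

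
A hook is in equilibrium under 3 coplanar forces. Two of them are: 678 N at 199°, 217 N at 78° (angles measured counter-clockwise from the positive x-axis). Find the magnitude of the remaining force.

Sum the known components: ΣF_x = -595.9 N, ΣF_y = -8.477 N.
For equilibrium the remaining force must supply (−ΣF_x, −ΣF_y) = (595.9, 8.477) N.
Magnitude = √((595.9)² + (8.477)²) = 596 N; direction = atan2(8.477, 595.9) = 0.8°.

F ≈ 596 N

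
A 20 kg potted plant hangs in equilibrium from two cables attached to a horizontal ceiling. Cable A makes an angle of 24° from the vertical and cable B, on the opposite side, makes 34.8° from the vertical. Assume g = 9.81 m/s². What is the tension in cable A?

Angles from the horizontal: cable A is 90° − 24° = 66°, cable B is 90° − 34.8° = 55.2°.
Weight W = 20 × 9.81 = 196.2 N acts straight down.
Horizontal: T_A cos 66° = T_B cos 55.2°  →  T_B = 0.7127 T_A.
Vertical: T_A sin 66° + T_B sin 55.2° = 196.2.
Substituting the horizontal relation into the vertical equation gives 1.499 T_A = 196.2, so T_A = 130.9 N.

T_A ≈ 131 N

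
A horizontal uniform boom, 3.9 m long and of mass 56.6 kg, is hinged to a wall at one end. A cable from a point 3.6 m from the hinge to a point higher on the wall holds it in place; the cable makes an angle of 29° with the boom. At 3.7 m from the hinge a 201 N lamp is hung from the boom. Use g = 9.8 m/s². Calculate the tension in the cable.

T ≈ 1050 N

Take torques about the hinge: T sin 29° · 3.6 = 56.6×9.8×1.95 + 201×3.7 = 1825.3 N·m.
So T = 1825.3 / (0.4848 × 3.6) = 1045.8 N.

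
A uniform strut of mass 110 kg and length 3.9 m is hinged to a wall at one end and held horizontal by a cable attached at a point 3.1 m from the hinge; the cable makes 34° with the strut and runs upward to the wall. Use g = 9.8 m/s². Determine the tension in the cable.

Take torques about the hinge: T sin 34° · 3.1 = 110×9.8×1.95 = 2102.1 N·m.
So T = 2102.1 / (0.5592 × 3.1) = 1212.6 N.

T ≈ 1210 N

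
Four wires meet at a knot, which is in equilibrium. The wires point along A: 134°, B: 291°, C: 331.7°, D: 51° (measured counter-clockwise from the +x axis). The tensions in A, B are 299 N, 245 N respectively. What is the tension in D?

Resolve: ΣF_x = 299 cos 134° + 245 cos 291° + T_C cos 331.7° + T_D cos 51° = 0.
        ΣF_y = 299 sin 134° + 245 sin 291° + T_C sin 331.7° + T_D sin 51° = 0.
The known terms sum to (-119.9, -13.64) N, so 0.8805 T_C + 0.6293 T_D = 119.9 and -0.4741 T_C + 0.7771 T_D = 13.64.
Solving simultaneously: T_C = 86.09 N, T_D = 70.08 N.

T_D ≈ 70.1 N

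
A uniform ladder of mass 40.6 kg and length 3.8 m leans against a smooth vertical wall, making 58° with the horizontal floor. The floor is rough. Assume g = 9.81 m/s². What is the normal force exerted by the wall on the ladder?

Torques about the foot: N_wall · 3.8 sin 58° = 40.6×9.81×1.9 cos 58° → N_wall = 124.44 N.

N_wall ≈ 124 N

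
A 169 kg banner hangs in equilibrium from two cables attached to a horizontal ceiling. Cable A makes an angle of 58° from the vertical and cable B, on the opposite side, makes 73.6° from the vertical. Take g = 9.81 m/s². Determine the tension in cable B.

T_B ≈ 1880 N

Angles from the horizontal: cable A is 90° − 58° = 32°, cable B is 90° − 73.6° = 16.4°.
Weight W = 169 × 9.81 = 1658 N acts straight down.
Horizontal: T_A cos 32° = T_B cos 16.4°  →  T_A = 1.131 T_B.
Vertical: T_A sin 32° + T_B sin 16.4° = 1658.
Substituting the horizontal relation into the vertical equation gives 0.8818 T_B = 1658, so T_B = 1880 N.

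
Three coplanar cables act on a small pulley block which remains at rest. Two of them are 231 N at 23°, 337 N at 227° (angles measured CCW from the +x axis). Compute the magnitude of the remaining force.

F ≈ 157 N

Sum the known components: ΣF_x = -17.2 N, ΣF_y = -156.2 N.
For equilibrium the remaining force must supply (−ΣF_x, −ΣF_y) = (17.2, 156.2) N.
Magnitude = √((17.2)² + (156.2)²) = 157.2 N; direction = atan2(156.2, 17.2) = 83.7°.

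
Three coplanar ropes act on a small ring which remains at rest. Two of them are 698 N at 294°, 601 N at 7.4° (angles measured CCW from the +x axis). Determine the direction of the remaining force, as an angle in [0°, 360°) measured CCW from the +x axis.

θ ≈ 148°

Sum the known components: ΣF_x = 879.9 N, ΣF_y = -560.2 N.
For equilibrium the remaining force must supply (−ΣF_x, −ΣF_y) = (-879.9, 560.2) N.
Magnitude = √((-879.9)² + (560.2)²) = 1043 N; direction = atan2(560.2, -879.9) = 147.5°.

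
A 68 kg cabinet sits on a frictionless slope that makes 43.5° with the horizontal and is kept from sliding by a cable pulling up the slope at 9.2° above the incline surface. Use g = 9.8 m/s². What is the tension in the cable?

Take axes along and perpendicular to the incline. Weight components: W sin 43.5° = 458.7 N down-slope, W cos 43.5° = 483.4 N into the surface.
Along incline: T cos 9.2° = W sin 43.5° → T = 464.7 N.
Perpendicular: N = W cos 43.5° − T sin 9.2° = 409.1 N.

T ≈ 465 N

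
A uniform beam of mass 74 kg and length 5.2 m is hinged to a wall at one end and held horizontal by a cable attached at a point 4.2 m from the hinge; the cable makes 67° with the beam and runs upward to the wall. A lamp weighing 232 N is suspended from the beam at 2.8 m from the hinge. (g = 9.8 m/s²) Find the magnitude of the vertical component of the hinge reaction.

|H_y| ≈ 354 N

Take torques about the hinge: T sin 67° · 4.2 = 74×9.8×2.6 + 232×2.8 = 2535.1 N·m.
So T = 2535.1 / (0.9205 × 4.2) = 655.73 N.
ΣF_y = 0: H_y = (74×9.8 + 232) − T sin 67° = 957.2 − 603.6 = 353.6 N.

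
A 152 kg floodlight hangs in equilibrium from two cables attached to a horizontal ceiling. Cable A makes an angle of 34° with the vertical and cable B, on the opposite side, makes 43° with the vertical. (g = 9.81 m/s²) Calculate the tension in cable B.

T_B ≈ 856 N

Angles from the horizontal: cable A is 90° − 34° = 56°, cable B is 90° − 43° = 47°.
Weight W = 152 × 9.81 = 1491 N acts straight down.
Horizontal: T_A cos 56° = T_B cos 47°  →  T_A = 1.22 T_B.
Vertical: T_A sin 56° + T_B sin 47° = 1491.
Substituting the horizontal relation into the vertical equation gives 1.742 T_B = 1491, so T_B = 855.8 N.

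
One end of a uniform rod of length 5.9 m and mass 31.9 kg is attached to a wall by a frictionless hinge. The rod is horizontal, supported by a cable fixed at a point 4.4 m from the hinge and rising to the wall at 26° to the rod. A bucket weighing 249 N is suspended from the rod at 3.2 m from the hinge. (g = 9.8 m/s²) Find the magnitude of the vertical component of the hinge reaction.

Take torques about the hinge: T sin 26° · 4.4 = 31.9×9.8×2.95 + 249×3.2 = 1719 N·m.
So T = 1719 / (0.4384 × 4.4) = 891.23 N.
ΣF_y = 0: H_y = (31.9×9.8 + 249) − T sin 26° = 561.62 − 390.69 = 170.93 N.

|H_y| ≈ 171 N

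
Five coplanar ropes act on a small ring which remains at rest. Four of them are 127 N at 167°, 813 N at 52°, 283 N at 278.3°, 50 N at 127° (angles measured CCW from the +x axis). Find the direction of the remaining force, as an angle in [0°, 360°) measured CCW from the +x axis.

θ ≈ 228°

Sum the known components: ΣF_x = 387.5 N, ΣF_y = 429.1 N.
For equilibrium the remaining force must supply (−ΣF_x, −ΣF_y) = (-387.5, -429.1) N.
Magnitude = √((-387.5)² + (-429.1)²) = 578.2 N; direction = atan2(-429.1, -387.5) = 227.9°.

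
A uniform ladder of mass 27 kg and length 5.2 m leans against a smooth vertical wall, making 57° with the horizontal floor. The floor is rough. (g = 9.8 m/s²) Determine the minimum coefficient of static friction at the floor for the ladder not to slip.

ΣF_y = 0: N_floor = 27×9.8 = 264.6 N.
Torques about the foot: N_wall · 5.2 sin 57° = 27×9.8×2.6 cos 57° → N_wall = 85.917 N.
ΣF_x = 0: f_floor = N_wall = 85.917 N.
μ_min = f_floor / N_floor = 85.917 / 264.6 = 0.3247.

μ_min ≈ 0.325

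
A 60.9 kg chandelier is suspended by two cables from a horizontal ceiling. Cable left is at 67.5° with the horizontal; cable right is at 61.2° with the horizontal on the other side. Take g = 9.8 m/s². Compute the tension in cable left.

T_left ≈ 368 N

Weight W = 60.9 × 9.8 = 596.8 N acts straight down.
Horizontal: T_left cos 67.5° = T_right cos 61.2°  →  T_right = 0.7944 T_left.
Vertical: T_left sin 67.5° + T_right sin 61.2° = 596.8.
Substituting the horizontal relation into the vertical equation gives 1.62 T_left = 596.8, so T_left = 368.4 N.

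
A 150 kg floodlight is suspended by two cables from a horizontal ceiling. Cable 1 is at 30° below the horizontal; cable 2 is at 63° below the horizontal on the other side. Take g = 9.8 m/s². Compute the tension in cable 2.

Weight W = 150 × 9.8 = 1470 N acts straight down.
Horizontal: T_1 cos 30° = T_2 cos 63°  →  T_1 = 0.5242 T_2.
Vertical: T_1 sin 30° + T_2 sin 63° = 1470.
Substituting the horizontal relation into the vertical equation gives 1.153 T_2 = 1470, so T_2 = 1275 N.

T_2 ≈ 1270 N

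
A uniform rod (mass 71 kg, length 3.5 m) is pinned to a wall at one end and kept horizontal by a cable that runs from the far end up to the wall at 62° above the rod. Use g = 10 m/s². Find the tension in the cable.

T ≈ 402 N

Take torques about the hinge: T sin 62° · 3.5 = 71×10×1.75 = 1242.5 N·m.
So T = 1242.5 / (0.8829 × 3.5) = 402.06 N.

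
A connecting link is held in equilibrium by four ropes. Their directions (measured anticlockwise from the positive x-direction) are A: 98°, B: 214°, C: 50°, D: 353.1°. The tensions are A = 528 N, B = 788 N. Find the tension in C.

T_C ≈ 6.79 N

Resolve: ΣF_x = 528 cos 98° + 788 cos 214° + T_C cos 50° + T_D cos 353.1° = 0.
        ΣF_y = 528 sin 98° + 788 sin 214° + T_C sin 50° + T_D sin 353.1° = 0.
The known terms sum to (-726.8, 82.22) N, so 0.6428 T_C + 0.9928 T_D = 726.8 and 0.7660 T_C − 0.1201 T_D = -82.22.
Solving simultaneously: T_C = 6.791 N, T_D = 727.7 N.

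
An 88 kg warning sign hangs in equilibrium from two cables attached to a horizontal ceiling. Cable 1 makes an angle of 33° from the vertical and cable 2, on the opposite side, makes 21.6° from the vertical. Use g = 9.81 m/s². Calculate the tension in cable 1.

T_1 ≈ 390 N

Angles from the horizontal: cable 1 is 90° − 33° = 57°, cable 2 is 90° − 21.6° = 68.4°.
Weight W = 88 × 9.81 = 863.3 N acts straight down.
Horizontal: T_1 cos 57° = T_2 cos 68.4°  →  T_2 = 1.479 T_1.
Vertical: T_1 sin 57° + T_2 sin 68.4° = 863.3.
Substituting the horizontal relation into the vertical equation gives 2.214 T_1 = 863.3, so T_1 = 389.9 N.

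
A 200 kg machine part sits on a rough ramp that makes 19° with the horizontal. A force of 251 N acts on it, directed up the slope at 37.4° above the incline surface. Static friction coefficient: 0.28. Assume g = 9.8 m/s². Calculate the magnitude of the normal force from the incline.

N ≈ 1700 N

Axes along / perpendicular to the incline. W sin 19° = 638.1 N down-slope; W cos 19° = 1853 N into the surface.
Perpendicular: N = W cos 19° − P sin 37.4° = 1853 − 152.5 = 1701 N.
Along incline: P cos 37.4° + f = W sin 19° (friction acts up-slope) → f = 638.1 − 199.4 = 438.7 N.
|f| = 438.7 N ≤ μN = 476.2 N, so the machine part is indeed static.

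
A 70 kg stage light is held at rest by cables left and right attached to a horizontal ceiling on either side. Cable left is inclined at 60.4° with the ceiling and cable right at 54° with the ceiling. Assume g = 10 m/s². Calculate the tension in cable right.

T_right ≈ 380 N

Weight W = 70 × 10 = 700 N acts straight down.
Horizontal: T_left cos 60.4° = T_right cos 54°  →  T_left = 1.19 T_right.
Vertical: T_left sin 60.4° + T_right sin 54° = 700.
Substituting the horizontal relation into the vertical equation gives 1.844 T_right = 700, so T_right = 379.7 N.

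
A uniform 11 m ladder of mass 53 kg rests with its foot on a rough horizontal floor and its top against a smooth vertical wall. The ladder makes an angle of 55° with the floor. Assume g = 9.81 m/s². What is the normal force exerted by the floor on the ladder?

N_floor ≈ 520 N

ΣF_y = 0: N_floor = 53×9.81 = 519.93 N.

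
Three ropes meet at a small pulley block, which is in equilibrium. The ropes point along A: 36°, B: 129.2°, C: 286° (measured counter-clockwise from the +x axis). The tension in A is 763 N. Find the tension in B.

Resolve: ΣF_x = 763 cos 36° + T_B cos 129.2° + T_C cos 286° = 0.
        ΣF_y = 763 sin 36° + T_B sin 129.2° + T_C sin 286° = 0.
The known terms sum to (617.3, 448.5) N, so -0.6320 T_B + 0.2756 T_C = -617.3 and 0.7749 T_B − 0.9613 T_C = -448.5.
Solving simultaneously: T_B = 1820 N, T_C = 1934 N.

T_B ≈ 1820 N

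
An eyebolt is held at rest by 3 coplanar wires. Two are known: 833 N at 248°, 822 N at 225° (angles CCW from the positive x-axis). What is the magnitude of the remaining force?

F ≈ 1620 N

Sum the known components: ΣF_x = -893.3 N, ΣF_y = -1354 N.
For equilibrium the remaining force must supply (−ΣF_x, −ΣF_y) = (893.3, 1354) N.
Magnitude = √((893.3)² + (1354)²) = 1622 N; direction = atan2(1354, 893.3) = 56.6°.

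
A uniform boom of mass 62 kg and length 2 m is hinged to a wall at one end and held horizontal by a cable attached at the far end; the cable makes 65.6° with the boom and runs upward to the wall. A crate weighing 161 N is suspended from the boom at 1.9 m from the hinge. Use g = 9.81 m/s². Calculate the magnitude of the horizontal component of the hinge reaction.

H_x ≈ 207 N

Take torques about the hinge: T sin 65.6° · 2 = 62×9.81×1 + 161×1.9 = 914.12 N·m.
So T = 914.12 / (0.9107 × 2) = 501.89 N.
ΣF_x = 0: H_x = T cos 65.6° = 207.33 N.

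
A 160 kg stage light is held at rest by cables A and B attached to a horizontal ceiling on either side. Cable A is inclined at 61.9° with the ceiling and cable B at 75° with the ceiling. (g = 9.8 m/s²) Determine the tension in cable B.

T_B ≈ 1080 N

Weight W = 160 × 9.8 = 1568 N acts straight down.
Horizontal: T_A cos 61.9° = T_B cos 75°  →  T_A = 0.5495 T_B.
Vertical: T_A sin 61.9° + T_B sin 75° = 1568.
Substituting the horizontal relation into the vertical equation gives 1.451 T_B = 1568, so T_B = 1081 N.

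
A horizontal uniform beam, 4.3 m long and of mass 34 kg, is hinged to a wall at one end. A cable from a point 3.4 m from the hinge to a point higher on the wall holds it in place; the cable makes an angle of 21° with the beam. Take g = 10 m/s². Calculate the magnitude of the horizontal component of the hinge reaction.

H_x ≈ 560 N

Take torques about the hinge: T sin 21° · 3.4 = 34×10×2.15 = 731 N·m.
So T = 731 / (0.3584 × 3.4) = 599.94 N.
ΣF_x = 0: H_x = T cos 21° = 560.09 N.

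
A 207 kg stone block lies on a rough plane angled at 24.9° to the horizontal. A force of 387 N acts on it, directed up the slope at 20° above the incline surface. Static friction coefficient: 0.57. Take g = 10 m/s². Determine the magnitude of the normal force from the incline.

Axes along / perpendicular to the incline. W sin 24.9° = 871.5 N down-slope; W cos 24.9° = 1878 N into the surface.
Perpendicular: N = W cos 24.9° − P sin 20° = 1878 − 132.4 = 1745 N.
Along incline: P cos 20° + f = W sin 24.9° (friction acts up-slope) → f = 871.5 − 363.7 = 507.9 N.
|f| = 507.9 N ≤ μN = 994.8 N, so the stone block is indeed static.

N ≈ 1750 N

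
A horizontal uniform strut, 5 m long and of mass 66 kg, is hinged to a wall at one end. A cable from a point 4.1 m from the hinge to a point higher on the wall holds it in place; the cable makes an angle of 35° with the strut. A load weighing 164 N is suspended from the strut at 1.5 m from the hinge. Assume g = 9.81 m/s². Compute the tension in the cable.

Take torques about the hinge: T sin 35° · 4.1 = 66×9.81×2.5 + 164×1.5 = 1864.7 N·m.
So T = 1864.7 / (0.5736 × 4.1) = 792.91 N.

T ≈ 793 N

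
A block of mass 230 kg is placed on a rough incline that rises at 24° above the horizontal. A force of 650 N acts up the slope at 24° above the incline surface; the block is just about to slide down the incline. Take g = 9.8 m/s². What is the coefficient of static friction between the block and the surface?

μ ≈ 0.180

On the verge of sliding down the incline, friction is at its maximum μN and acts up the slope.
Perpendicular to incline: N = W cos 24° − P sin 24° = 2059 − 264.4 = 1795 N.
Along incline: P cos 24° + μN = W sin 24° → μ = (W sin 24° − P cos 24°) / N = 0.18.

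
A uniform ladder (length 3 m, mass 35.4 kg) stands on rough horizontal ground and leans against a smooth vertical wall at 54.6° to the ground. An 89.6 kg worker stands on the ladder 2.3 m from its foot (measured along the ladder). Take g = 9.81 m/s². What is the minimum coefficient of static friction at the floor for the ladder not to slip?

ΣF_y = 0: N_floor = 35.4×9.81 + 89.6×9.81 = 1226.2 N.
Torques about the foot: N_wall · 3 sin 54.6° = 35.4×9.81×1.5 cos 54.6° + 89.6×9.81×2.3 cos 54.6° → N_wall = 602.3 N.
ΣF_x = 0: f_floor = N_wall = 602.3 N.
μ_min = f_floor / N_floor = 602.3 / 1226.2 = 0.4912.

μ_min ≈ 0.491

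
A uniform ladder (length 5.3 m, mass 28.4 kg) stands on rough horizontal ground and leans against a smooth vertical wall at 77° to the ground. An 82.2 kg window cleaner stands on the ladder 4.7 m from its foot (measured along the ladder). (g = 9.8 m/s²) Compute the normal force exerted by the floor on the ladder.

N_floor ≈ 1080 N

ΣF_y = 0: N_floor = 28.4×9.8 + 82.2×9.8 = 1083.9 N.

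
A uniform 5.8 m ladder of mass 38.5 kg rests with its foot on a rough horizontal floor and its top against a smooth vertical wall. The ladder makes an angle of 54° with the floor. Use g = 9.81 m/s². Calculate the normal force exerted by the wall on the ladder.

N_wall ≈ 137 N

Torques about the foot: N_wall · 5.8 sin 54° = 38.5×9.81×2.9 cos 54° → N_wall = 137.2 N.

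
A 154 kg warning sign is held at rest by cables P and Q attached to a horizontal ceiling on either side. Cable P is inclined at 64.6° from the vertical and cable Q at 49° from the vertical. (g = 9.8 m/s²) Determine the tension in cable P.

T_P ≈ 1240 N

Angles from the horizontal: cable P is 90° − 64.6° = 25.4°, cable Q is 90° − 49° = 41°.
Weight W = 154 × 9.8 = 1509 N acts straight down.
Horizontal: T_P cos 25.4° = T_Q cos 41°  →  T_Q = 1.197 T_P.
Vertical: T_P sin 25.4° + T_Q sin 41° = 1509.
Substituting the horizontal relation into the vertical equation gives 1.214 T_P = 1509, so T_P = 1243 N.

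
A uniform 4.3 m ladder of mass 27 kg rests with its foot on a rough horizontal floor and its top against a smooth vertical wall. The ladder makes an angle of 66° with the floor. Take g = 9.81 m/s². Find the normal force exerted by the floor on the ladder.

ΣF_y = 0: N_floor = 27×9.81 = 264.87 N.

N_floor ≈ 265 N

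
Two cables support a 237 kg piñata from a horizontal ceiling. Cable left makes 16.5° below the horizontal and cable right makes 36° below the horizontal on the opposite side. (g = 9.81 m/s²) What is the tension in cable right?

T_right ≈ 2810 N

Weight W = 237 × 9.81 = 2325 N acts straight down.
Horizontal: T_left cos 16.5° = T_right cos 36°  →  T_left = 0.8438 T_right.
Vertical: T_left sin 16.5° + T_right sin 36° = 2325.
Substituting the horizontal relation into the vertical equation gives 0.8274 T_right = 2325, so T_right = 2810 N.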